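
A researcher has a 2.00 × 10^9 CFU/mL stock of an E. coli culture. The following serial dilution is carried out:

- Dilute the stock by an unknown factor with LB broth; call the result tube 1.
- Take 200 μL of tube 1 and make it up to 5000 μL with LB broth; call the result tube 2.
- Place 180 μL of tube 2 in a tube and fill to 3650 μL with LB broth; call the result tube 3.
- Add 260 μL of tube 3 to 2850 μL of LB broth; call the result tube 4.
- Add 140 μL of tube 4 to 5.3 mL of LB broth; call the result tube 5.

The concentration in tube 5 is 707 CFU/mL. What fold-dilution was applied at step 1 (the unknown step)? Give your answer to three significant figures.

Step 1: unknown factor x
Step 2: 200 μL brought to 5000 μL → factor 5000/200 = 25
Step 3: 180 μL brought to 3650 μL → factor 3650/180 = 20.278
Step 4: 260 μL + 2850 μL = 3110 μL total → factor 3110/260 = 11.962
Step 5: 140 μL + 5.3 mL = 5440 μL total → factor 5440/140 = 38.857
Product of known-step factors = 2.3562 × 10^5
Overall factor = 2.00 × 10^9 CFU/mL / (707 CFU/mL) = 2.8289 × 10^6
x = 2.8289 × 10^6 / 2.3562 × 10^5 = 12.0

12.0-fold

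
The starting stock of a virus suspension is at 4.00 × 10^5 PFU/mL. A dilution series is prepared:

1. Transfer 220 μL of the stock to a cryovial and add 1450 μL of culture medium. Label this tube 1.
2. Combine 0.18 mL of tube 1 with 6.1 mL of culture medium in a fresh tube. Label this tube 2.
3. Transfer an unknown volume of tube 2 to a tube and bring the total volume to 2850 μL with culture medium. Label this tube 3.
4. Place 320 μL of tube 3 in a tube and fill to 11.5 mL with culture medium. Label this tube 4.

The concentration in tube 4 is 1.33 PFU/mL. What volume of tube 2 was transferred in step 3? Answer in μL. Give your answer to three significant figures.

Step 1: 220 μL + 1450 μL = 1670 μL total → factor 1670/220 = 7.5909
Step 2: 0.18 mL + 6.1 mL = 6.28 mL total → factor 6.28/0.18 = 34.889
Step 3: v brought to 2850 μL → factor = 2850 μL/v
Step 4: 320 μL brought to 11.5 mL → factor 11500/320 = 35.938
Product of known-step factors = 9517.6
Overall factor = 4.00 × 10^5 PFU/mL / (1.33 PFU/mL) = 3.0075 × 10^5
Step-3 factor = 3.0075 × 10^5 / 9517.6 = 31.599
v = 2850 μL / 31.599 = 90.2 μL

90.2 μL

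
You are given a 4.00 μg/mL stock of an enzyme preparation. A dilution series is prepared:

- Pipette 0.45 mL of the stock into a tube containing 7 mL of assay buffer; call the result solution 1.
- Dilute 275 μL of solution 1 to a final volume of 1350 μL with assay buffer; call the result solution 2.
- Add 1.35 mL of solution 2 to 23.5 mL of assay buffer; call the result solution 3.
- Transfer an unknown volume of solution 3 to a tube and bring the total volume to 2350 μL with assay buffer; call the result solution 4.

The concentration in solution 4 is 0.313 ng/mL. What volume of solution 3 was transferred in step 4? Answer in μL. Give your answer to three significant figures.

Step 1: 0.45 mL + 7 mL = 7.45 mL total → factor 7.45/0.45 = 16.556
Step 2: 275 μL brought to 1350 μL → factor 1350/275 = 4.9091
Step 3: 1.35 mL + 23.5 mL = 24.85 mL total → factor 24.85/1.35 = 18.407
Step 4: v brought to 2350 μL → factor = 2350 μL/v
Product of known-step factors = 1496
Overall factor = 4.00 μg/mL / (0.313 ng/mL) = 12780
Step-4 factor = 12780 / 1496 = 8.5424
v = 2350 μL / 8.5424 = 275 μL

275 μL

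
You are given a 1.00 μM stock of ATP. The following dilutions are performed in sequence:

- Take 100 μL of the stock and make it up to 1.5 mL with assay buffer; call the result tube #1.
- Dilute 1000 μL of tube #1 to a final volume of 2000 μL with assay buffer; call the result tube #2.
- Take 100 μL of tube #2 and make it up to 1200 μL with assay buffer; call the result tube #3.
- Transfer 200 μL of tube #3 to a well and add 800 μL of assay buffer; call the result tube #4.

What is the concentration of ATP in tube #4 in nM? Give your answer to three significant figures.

0.556 nM

Step 1: 100 μL brought to 1.5 mL → factor 1500/100 = 15
Step 2: 1000 μL brought to 2000 μL → factor 2000/1000 = 2
Step 3: 100 μL brought to 1200 μL → factor 1200/100 = 12
Step 4: 200 μL + 800 μL = 1000 μL total → factor 1000/200 = 5
Overall dilution factor = 15 × 2 × 12 × 5 = 1800
Final = 1.00 μM / 1800 = 0.0005556 μM = 0.556 nM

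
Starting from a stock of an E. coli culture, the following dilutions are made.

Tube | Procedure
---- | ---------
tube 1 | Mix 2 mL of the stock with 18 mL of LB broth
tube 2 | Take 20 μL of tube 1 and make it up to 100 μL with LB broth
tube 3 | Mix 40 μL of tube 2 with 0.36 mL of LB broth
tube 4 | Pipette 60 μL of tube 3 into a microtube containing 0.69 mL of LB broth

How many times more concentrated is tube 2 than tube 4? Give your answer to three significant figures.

Step 1: 2 mL + 18 mL = 20 mL total → factor 20/2 = 10
Step 2: 20 μL brought to 100 μL → factor 100/20 = 5
Step 3: 40 μL + 0.36 mL = 400 μL total → factor 400/40 = 10
Step 4: 60 μL + 0.69 mL = 750 μL total → factor 750/60 = 12.5
Dilution factor to tube 2 = 50; to tube 4 = 6250
[tube 2]/[tube 4] = (factor to tube 4)/(factor to tube 2) = 6250/50 = 125

125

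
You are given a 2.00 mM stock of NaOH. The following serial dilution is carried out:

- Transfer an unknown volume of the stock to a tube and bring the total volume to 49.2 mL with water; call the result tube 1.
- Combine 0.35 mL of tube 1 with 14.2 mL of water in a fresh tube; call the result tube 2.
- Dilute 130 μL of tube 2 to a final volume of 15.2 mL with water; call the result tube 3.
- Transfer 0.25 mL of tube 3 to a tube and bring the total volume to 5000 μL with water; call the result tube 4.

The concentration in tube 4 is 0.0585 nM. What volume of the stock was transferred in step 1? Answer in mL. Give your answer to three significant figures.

0.140 mL

Step 1: v brought to 49.2 mL → factor = 49.2 mL/v
Step 2: 0.35 mL + 14.2 mL = 14.55 mL total → factor 14.55/0.35 = 41.571
Step 3: 130 μL brought to 15.2 mL → factor 15200/130 = 116.92
Step 4: 0.25 mL brought to 5000 μL → factor 5/0.25 = 20
Product of known-step factors = 97213
Overall factor = 2.00 mM / (0.0585 nM) = 3.4188 × 10^7
Step-1 factor = 3.4188 × 10^7 / 97213 = 351.68
v = 49.2 mL / 351.68 = 0.140 mL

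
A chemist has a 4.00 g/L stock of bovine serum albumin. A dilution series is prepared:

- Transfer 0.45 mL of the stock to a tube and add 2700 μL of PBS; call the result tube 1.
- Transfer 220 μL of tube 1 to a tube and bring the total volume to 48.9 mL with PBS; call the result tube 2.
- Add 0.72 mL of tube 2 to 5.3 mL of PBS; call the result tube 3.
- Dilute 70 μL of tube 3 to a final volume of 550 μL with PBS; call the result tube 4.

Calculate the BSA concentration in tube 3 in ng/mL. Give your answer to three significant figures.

Step 1: 0.45 mL + 2700 μL = 3.15 mL total → factor 3.15/0.45 = 7
Step 2: 220 μL brought to 48.9 mL → factor 48900/220 = 222.27
Step 3: 0.72 mL + 5.3 mL = 6.02 mL total → factor 6.02/0.72 = 8.3611
Dilution factor through tube 3 = 7 × 222.27 × 8.3611 = 13009
[tube 3] = 4.00 g/L / 13009 = 0.0003075 g/L = 307 ng/mL

307 ng/mL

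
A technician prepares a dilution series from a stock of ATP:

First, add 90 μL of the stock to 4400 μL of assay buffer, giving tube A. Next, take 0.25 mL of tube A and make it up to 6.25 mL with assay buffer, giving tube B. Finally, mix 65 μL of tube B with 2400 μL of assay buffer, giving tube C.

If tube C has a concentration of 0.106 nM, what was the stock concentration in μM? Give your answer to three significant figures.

5.01 μM

Step 1: 90 μL + 4400 μL = 4490 μL total → factor 4490/90 = 49.889
Step 2: 0.25 mL brought to 6.25 mL → factor 6.25/0.25 = 25
Step 3: 65 μL + 2400 μL = 2465 μL total → factor 2465/65 = 37.923
Overall dilution factor = 49.889 × 25 × 37.923 = 47299
Stock = 0.106 nM × 47299 = 5014 nM = 5.01 μM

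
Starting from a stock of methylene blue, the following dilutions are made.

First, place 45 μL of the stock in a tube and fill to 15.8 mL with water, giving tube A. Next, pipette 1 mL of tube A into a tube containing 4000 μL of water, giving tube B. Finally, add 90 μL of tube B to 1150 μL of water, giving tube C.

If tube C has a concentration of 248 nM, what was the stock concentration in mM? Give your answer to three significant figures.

Step 1: 45 μL brought to 15.8 mL → factor 15800/45 = 351.11
Step 2: 1 mL + 4000 μL = 5 mL total → factor 5/1 = 5
Step 3: 90 μL + 1150 μL = 1240 μL total → factor 1240/90 = 13.778
Overall dilution factor = 351.11 × 5 × 13.778 = 24188
Stock = 248 nM × 24188 = 5.999 × 10^6 nM = 6.00 mM

6.00 mM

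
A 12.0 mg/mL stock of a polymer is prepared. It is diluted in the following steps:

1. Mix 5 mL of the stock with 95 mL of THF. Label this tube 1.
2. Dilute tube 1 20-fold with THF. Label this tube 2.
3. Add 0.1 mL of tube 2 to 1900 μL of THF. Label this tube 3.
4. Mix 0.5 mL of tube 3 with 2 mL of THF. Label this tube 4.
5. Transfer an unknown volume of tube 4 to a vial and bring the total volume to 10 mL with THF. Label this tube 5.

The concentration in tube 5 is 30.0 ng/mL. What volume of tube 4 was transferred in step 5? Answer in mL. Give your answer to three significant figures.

Step 1: 5 mL + 95 mL = 100 mL total → factor 100/5 = 20
Step 2: 20-fold → factor 20
Step 3: 0.1 mL + 1900 μL = 2 mL total → factor 2/0.1 = 20
Step 4: 0.5 mL + 2 mL = 2.5 mL total → factor 2.5/0.5 = 5
Step 5: v brought to 10 mL → factor = 10 mL/v
Product of known-step factors = 40000
Overall factor = 12.0 mg/mL / (30.0 ng/mL) = 4 × 10^5
Step-5 factor = 4 × 10^5 / 40000 = 10
v = 10 mL / 10 = 1.00 mL

1.00 mL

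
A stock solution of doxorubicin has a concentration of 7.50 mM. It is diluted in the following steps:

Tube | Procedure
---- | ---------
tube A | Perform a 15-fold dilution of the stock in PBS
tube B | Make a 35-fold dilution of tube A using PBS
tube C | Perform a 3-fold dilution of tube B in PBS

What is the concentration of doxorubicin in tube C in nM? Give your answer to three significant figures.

4.76 × 10^3 nM

Step 1: 15-fold → factor 15
Step 2: 35-fold → factor 35
Step 3: 3-fold → factor 3
Overall dilution factor = 15 × 35 × 3 = 1575
Final = 7.50 mM / 1575 = 0.004762 mM = 4.76 × 10^3 nM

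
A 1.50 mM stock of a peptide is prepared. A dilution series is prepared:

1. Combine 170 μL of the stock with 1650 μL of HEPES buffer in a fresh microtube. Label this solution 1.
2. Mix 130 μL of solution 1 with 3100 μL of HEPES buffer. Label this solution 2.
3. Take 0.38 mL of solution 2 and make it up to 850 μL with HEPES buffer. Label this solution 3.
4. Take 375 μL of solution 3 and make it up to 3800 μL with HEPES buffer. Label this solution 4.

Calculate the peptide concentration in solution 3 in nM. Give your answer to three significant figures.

Step 1: 170 μL + 1650 μL = 1820 μL total → factor 1820/170 = 10.706
Step 2: 130 μL + 3100 μL = 3230 μL total → factor 3230/130 = 24.846
Step 3: 0.38 mL brought to 850 μL → factor 0.85/0.38 = 2.2368
Dilution factor through solution 3 = 10.706 × 24.846 × 2.2368 = 595
[solution 3] = 1.50 mM / 595 = 0.002521 mM = 2.52 × 10^3 nM

2.52 × 10^3 nM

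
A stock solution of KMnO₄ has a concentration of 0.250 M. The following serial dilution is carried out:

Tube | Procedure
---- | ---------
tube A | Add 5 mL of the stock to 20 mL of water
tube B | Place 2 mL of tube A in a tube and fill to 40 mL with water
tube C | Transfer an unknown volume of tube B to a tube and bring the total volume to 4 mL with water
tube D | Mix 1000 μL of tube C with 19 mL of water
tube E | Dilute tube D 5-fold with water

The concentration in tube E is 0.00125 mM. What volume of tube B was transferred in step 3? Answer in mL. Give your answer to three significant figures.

Step 1: 5 mL + 20 mL = 25 mL total → factor 25/5 = 5
Step 2: 2 mL brought to 40 mL → factor 40/2 = 20
Step 3: v brought to 4 mL → factor = 4 mL/v
Step 4: 1000 μL + 19 mL = 20000 μL total → factor 20000/1000 = 20
Step 5: 5-fold → factor 5
Product of known-step factors = 10000
Overall factor = 0.250 M / (0.00125 mM) = 2 × 10^5
Step-3 factor = 2 × 10^5 / 10000 = 20
v = 4 mL / 20 = 0.200 mL

0.200 mL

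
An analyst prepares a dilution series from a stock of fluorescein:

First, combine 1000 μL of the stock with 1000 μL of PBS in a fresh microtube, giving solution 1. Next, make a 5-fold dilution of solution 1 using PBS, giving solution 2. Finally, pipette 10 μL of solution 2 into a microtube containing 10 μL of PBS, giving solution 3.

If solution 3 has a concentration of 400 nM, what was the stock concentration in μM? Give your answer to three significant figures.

Step 1: 1000 μL + 1000 μL = 2000 μL total → factor 2000/1000 = 2
Step 2: 5-fold → factor 5
Step 3: 10 μL + 10 μL = 20 μL total → factor 20/10 = 2
Overall dilution factor = 2 × 5 × 2 = 20
Stock = 400 nM × 20 = 8000 nM = 8.00 μM

8.00 μM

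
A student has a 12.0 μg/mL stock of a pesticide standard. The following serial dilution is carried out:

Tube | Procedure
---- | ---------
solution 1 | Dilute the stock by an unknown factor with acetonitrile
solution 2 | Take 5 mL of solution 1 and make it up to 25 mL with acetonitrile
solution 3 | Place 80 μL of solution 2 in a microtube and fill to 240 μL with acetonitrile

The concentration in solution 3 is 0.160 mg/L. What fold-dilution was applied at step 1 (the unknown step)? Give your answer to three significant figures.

5.00-fold

Step 1: unknown factor x
Step 2: 5 mL brought to 25 mL → factor 25/5 = 5
Step 3: 80 μL brought to 240 μL → factor 240/80 = 3
Product of known-step factors = 15
Overall factor = 12.0 μg/mL / (0.160 mg/L) = 75
x = 75 / 15 = 5.00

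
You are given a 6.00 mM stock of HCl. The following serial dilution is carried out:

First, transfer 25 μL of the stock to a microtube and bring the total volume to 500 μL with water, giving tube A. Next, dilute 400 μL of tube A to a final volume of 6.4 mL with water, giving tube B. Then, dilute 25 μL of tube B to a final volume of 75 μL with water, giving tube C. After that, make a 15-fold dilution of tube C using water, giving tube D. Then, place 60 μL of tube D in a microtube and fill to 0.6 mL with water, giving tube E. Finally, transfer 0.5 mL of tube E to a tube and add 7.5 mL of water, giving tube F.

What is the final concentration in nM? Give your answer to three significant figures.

2.60 nM

Step 1: 25 μL brought to 500 μL → factor 500/25 = 20
Step 2: 400 μL brought to 6.4 mL → factor 6400/400 = 16
Step 3: 25 μL brought to 75 μL → factor 75/25 = 3
Step 4: 15-fold → factor 15
Step 5: 60 μL brought to 0.6 mL → factor 600/60 = 10
Step 6: 0.5 mL + 7.5 mL = 8 mL total → factor 8/0.5 = 16
Overall dilution factor = 20 × 16 × 3 × 15 × 10 × 16 = 2.304 × 10^6
Final = 6.00 mM / 2.304 × 10^6 = 2.604 × 10^-6 mM = 2.60 nM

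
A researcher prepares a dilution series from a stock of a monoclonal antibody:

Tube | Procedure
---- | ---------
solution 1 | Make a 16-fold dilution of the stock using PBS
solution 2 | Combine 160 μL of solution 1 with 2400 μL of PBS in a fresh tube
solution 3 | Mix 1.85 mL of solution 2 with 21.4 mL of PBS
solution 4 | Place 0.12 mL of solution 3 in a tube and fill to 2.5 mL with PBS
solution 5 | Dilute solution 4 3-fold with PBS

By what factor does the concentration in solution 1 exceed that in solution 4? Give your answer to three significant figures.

Step 1: 16-fold → factor 16
Step 2: 160 μL + 2400 μL = 2560 μL total → factor 2560/160 = 16
Step 3: 1.85 mL + 21.4 mL = 23.25 mL total → factor 23.25/1.85 = 12.568
Step 4: 0.12 mL brought to 2.5 mL → factor 2.5/0.12 = 20.833
Dilution factor to solution 1 = 16; to solution 4 = 67027
[solution 1]/[solution 4] = (factor to solution 4)/(factor to solution 1) = 67027/16 = 4.19 × 10^3

4.19 × 10^3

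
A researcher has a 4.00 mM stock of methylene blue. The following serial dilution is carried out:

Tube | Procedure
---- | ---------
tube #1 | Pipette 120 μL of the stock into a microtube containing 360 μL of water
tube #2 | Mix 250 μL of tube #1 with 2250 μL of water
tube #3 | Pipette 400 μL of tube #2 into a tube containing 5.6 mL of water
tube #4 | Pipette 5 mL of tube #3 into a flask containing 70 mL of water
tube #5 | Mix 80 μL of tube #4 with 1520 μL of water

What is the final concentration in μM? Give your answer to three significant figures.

0.0222 μM

Step 1: 120 μL + 360 μL = 480 μL total → factor 480/120 = 4
Step 2: 250 μL + 2250 μL = 2500 μL total → factor 2500/250 = 10
Step 3: 400 μL + 5.6 mL = 6000 μL total → factor 6000/400 = 15
Step 4: 5 mL + 70 mL = 75 mL total → factor 75/5 = 15
Step 5: 80 μL + 1520 μL = 1600 μL total → factor 1600/80 = 20
Overall dilution factor = 4 × 10 × 15 × 15 × 20 = 1.8 × 10^5
Final = 4.00 mM / 1.8 × 10^5 = 2.222 × 10^-5 mM = 0.0222 μM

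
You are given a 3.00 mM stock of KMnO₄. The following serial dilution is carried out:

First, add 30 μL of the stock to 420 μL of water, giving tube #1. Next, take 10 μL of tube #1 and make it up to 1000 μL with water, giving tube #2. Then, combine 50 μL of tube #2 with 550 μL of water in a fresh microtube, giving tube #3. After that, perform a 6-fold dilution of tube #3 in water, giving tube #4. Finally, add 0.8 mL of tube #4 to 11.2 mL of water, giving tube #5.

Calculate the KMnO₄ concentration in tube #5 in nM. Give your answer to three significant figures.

1.85 nM

Step 1: 30 μL + 420 μL = 450 μL total → factor 450/30 = 15
Step 2: 10 μL brought to 1000 μL → factor 1000/10 = 100
Step 3: 50 μL + 550 μL = 600 μL total → factor 600/50 = 12
Step 4: 6-fold → factor 6
Step 5: 0.8 mL + 11.2 mL = 12 mL total → factor 12/0.8 = 15
Dilution factor through tube #5 = 15 × 100 × 12 × 6 × 15 = 1.62 × 10^6
[tube #5] = 3.00 mM / 1.62 × 10^6 = 1.852 × 10^-6 mM = 1.85 nM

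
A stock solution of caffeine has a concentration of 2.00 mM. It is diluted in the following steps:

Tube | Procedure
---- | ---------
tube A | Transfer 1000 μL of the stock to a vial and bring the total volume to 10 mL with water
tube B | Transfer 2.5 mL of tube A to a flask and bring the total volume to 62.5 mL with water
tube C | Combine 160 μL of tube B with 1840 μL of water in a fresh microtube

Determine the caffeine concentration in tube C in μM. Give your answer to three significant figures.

0.640 μM

Step 1: 1000 μL brought to 10 mL → factor 10000/1000 = 10
Step 2: 2.5 mL brought to 62.5 mL → factor 62.5/2.5 = 25
Step 3: 160 μL + 1840 μL = 2000 μL total → factor 2000/160 = 12.5
Overall dilution factor = 10 × 25 × 12.5 = 3125
Final = 2.00 mM / 3125 = 0.0006400 mM = 0.640 μM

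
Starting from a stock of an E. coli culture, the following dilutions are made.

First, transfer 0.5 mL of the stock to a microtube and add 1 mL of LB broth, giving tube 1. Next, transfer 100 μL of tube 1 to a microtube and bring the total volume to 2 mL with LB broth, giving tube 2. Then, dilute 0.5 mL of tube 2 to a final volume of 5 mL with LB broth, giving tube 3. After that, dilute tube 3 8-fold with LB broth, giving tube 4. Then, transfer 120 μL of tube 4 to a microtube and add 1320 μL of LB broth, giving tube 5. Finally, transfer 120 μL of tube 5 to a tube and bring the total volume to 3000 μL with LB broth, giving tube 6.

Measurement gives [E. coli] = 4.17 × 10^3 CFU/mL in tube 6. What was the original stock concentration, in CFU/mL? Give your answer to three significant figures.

Step 1: 0.5 mL + 1 mL = 1.5 mL total → factor 1.5/0.5 = 3
Step 2: 100 μL brought to 2 mL → factor 2000/100 = 20
Step 3: 0.5 mL brought to 5 mL → factor 5/0.5 = 10
Step 4: 8-fold → factor 8
Step 5: 120 μL + 1320 μL = 1440 μL total → factor 1440/120 = 12
Step 6: 120 μL brought to 3000 μL → factor 3000/120 = 25
Overall dilution factor = 3 × 20 × 10 × 8 × 12 × 25 = 1.44 × 10^6
Stock = 4.17 × 10^3 CFU/mL × 1.44 × 10^6 = 6.00 × 10^9 CFU/mL

6.00 × 10^9 CFU/mL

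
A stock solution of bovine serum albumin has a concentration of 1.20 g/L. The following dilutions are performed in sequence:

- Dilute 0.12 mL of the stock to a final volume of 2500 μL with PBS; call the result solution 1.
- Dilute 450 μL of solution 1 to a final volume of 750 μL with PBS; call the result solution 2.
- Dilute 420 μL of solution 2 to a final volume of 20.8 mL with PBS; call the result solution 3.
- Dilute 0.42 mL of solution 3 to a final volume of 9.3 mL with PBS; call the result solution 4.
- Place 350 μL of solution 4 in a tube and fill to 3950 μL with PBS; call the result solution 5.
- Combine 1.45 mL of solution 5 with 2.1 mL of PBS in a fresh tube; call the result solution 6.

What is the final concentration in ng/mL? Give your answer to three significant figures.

Step 1: 0.12 mL brought to 2500 μL → factor 2.5/0.12 = 20.833
Step 2: 450 μL brought to 750 μL → factor 750/450 = 1.6667
Step 3: 420 μL brought to 20.8 mL → factor 20800/420 = 49.524
Step 4: 0.42 mL brought to 9.3 mL → factor 9.3/0.42 = 22.143
Step 5: 350 μL brought to 3950 μL → factor 3950/350 = 11.286
Step 6: 1.45 mL + 2.1 mL = 3.55 mL total → factor 3.55/1.45 = 2.4483
Overall dilution factor = 20.833 × 1.6667 × 49.524 × 22.143 × 11.286 × 2.4483 = 1.0521 × 10^6
Final = 1.20 g/L / 1.0521 × 10^6 = 1.141 × 10^-6 g/L = 1.14 ng/mL

1.14 ng/mL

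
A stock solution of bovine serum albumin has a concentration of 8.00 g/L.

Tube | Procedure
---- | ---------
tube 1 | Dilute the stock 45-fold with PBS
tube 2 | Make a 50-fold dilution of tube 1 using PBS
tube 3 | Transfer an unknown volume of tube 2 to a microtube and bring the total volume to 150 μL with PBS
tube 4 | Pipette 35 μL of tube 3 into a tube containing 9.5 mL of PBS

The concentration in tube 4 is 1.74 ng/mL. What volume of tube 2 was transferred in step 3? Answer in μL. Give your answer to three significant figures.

Step 1: 45-fold → factor 45
Step 2: 50-fold → factor 50
Step 3: v brought to 150 μL → factor = 150 μL/v
Step 4: 35 μL + 9.5 mL = 9535 μL total → factor 9535/35 = 272.43
Product of known-step factors = 6.1296 × 10^5
Overall factor = 8.00 g/L / (1.74 ng/mL) = 4.5977 × 10^6
Step-3 factor = 4.5977 × 10^6 / 6.1296 × 10^5 = 7.5008
v = 150 μL / 7.5008 = 20.0 μL

20.0 μL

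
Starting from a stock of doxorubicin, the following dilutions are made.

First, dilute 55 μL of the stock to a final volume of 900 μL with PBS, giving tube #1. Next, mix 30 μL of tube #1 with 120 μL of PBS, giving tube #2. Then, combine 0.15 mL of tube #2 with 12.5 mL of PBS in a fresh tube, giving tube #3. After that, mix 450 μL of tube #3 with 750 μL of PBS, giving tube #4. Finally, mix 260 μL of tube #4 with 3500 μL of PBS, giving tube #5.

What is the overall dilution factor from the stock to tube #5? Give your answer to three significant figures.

Step 1: 55 μL brought to 900 μL → factor 900/55 = 16.364
Step 2: 30 μL + 120 μL = 150 μL total → factor 150/30 = 5
Step 3: 0.15 mL + 12.5 mL = 12.65 mL total → factor 12.65/0.15 = 84.333
Step 4: 450 μL + 750 μL = 1200 μL total → factor 1200/450 = 2.6667
Step 5: 260 μL + 3500 μL = 3760 μL total → factor 3760/260 = 14.462
Overall dilution factor = 16.364 × 5 × 84.333 × 2.6667 × 14.462 = 2.6609 × 10^5

2.66 × 10^5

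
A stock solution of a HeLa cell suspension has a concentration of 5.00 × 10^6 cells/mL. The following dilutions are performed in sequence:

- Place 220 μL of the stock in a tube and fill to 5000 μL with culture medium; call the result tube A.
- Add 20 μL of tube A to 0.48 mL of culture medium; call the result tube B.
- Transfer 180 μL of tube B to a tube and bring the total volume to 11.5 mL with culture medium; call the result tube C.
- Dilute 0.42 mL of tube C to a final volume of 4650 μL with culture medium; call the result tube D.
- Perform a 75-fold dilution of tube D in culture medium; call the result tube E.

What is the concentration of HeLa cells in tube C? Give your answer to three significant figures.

Step 1: 220 μL brought to 5000 μL → factor 5000/220 = 22.727
Step 2: 20 μL + 0.48 mL = 500 μL total → factor 500/20 = 25
Step 3: 180 μL brought to 11.5 mL → factor 11500/180 = 63.889
Dilution factor through tube C = 22.727 × 25 × 63.889 = 36301
[tube C] = 5.00 × 10^6 cells/mL / 36301 = 138 cells/mL

138 cells/mL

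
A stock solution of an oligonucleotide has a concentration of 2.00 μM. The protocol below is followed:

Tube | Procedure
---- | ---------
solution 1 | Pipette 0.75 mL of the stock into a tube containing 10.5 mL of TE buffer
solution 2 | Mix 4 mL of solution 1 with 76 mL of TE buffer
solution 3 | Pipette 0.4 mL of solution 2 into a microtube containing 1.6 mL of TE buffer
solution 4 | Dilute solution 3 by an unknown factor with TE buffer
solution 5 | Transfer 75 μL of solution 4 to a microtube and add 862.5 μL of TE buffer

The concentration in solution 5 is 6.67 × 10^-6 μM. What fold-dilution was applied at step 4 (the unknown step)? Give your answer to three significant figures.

16.0-fold

Step 1: 0.75 mL + 10.5 mL = 11.25 mL total → factor 11.25/0.75 = 15
Step 2: 4 mL + 76 mL = 80 mL total → factor 80/4 = 20
Step 3: 0.4 mL + 1.6 mL = 2 mL total → factor 2/0.4 = 5
Step 4: unknown factor x
Step 5: 75 μL + 862.5 μL = 937.5 μL total → factor 937.5/75 = 12.5
Product of known-step factors = 18750
Overall factor = 2.00 μM / (6.67 × 10^-6 μM) = 2.9985 × 10^5
x = 2.9985 × 10^5 / 18750 = 16.0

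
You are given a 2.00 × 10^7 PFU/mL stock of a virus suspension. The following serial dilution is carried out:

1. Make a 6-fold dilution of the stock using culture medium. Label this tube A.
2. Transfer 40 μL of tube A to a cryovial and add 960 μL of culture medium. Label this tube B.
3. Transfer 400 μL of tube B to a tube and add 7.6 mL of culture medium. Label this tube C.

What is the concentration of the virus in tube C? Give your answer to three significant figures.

Step 1: 6-fold → factor 6
Step 2: 40 μL + 960 μL = 1000 μL total → factor 1000/40 = 25
Step 3: 400 μL + 7.6 mL = 8000 μL total → factor 8000/400 = 20
Overall dilution factor = 6 × 25 × 20 = 3000
Final = 2.00 × 10^7 PFU/mL / 3000 = 6.67 × 10^3 PFU/mL

6.67 × 10^3 PFU/mL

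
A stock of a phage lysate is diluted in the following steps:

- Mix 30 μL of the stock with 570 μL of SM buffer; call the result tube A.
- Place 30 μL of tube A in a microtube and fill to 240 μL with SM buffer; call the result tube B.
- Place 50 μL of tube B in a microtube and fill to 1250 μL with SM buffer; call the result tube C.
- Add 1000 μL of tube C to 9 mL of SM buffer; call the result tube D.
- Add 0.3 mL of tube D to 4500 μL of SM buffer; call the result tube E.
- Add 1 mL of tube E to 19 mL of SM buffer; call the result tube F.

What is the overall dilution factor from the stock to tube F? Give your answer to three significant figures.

Step 1: 30 μL + 570 μL = 600 μL total → factor 600/30 = 20
Step 2: 30 μL brought to 240 μL → factor 240/30 = 8
Step 3: 50 μL brought to 1250 μL → factor 1250/50 = 25
Step 4: 1000 μL + 9 mL = 10000 μL total → factor 10000/1000 = 10
Step 5: 0.3 mL + 4500 μL = 4.8 mL total → factor 4.8/0.3 = 16
Step 6: 1 mL + 19 mL = 20 mL total → factor 20/1 = 20
Overall dilution factor = 20 × 8 × 25 × 10 × 16 × 20 = 1.28 × 10^7

1.28 × 10^7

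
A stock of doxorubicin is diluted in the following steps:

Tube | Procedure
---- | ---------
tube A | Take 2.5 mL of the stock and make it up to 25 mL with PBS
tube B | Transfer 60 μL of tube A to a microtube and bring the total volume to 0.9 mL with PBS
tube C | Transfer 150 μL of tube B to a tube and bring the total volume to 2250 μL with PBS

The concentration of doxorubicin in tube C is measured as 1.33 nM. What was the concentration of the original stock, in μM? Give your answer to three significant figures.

Step 1: 2.5 mL brought to 25 mL → factor 25/2.5 = 10
Step 2: 60 μL brought to 0.9 mL → factor 900/60 = 15
Step 3: 150 μL brought to 2250 μL → factor 2250/150 = 15
Overall dilution factor = 10 × 15 × 15 = 2250
Stock = 1.33 nM × 2250 = 2992 nM = 2.99 μM

2.99 μM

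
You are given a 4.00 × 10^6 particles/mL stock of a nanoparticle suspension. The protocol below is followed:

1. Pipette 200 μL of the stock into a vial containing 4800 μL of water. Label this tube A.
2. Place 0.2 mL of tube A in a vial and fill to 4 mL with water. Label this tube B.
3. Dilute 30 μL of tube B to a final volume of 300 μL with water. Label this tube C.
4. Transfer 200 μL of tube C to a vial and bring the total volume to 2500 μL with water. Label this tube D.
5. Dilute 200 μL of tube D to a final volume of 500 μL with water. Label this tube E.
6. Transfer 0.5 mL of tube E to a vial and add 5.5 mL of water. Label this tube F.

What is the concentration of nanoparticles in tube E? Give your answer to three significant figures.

25.6 particles/mL

Step 1: 200 μL + 4800 μL = 5000 μL total → factor 5000/200 = 25
Step 2: 0.2 mL brought to 4 mL → factor 4/0.2 = 20
Step 3: 30 μL brought to 300 μL → factor 300/30 = 10
Step 4: 200 μL brought to 2500 μL → factor 2500/200 = 12.5
Step 5: 200 μL brought to 500 μL → factor 500/200 = 2.5
Dilution factor through tube E = 25 × 20 × 10 × 12.5 × 2.5 = 1.5625 × 10^5
[tube E] = 4.00 × 10^6 particles/mL / 1.5625 × 10^5 = 25.6 particles/mL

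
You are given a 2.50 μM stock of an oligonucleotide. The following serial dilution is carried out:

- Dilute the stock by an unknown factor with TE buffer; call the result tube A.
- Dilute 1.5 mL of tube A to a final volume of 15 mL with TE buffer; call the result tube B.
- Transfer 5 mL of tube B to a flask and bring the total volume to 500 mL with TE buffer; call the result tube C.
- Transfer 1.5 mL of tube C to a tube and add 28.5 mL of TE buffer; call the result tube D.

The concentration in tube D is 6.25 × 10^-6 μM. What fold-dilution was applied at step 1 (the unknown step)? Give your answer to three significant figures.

Step 1: unknown factor x
Step 2: 1.5 mL brought to 15 mL → factor 15/1.5 = 10
Step 3: 5 mL brought to 500 mL → factor 500/5 = 100
Step 4: 1.5 mL + 28.5 mL = 30 mL total → factor 30/1.5 = 20
Product of known-step factors = 20000
Overall factor = 2.50 μM / (6.25 × 10^-6 μM) = 4 × 10^5
x = 4 × 10^5 / 20000 = 20.0

20.0-fold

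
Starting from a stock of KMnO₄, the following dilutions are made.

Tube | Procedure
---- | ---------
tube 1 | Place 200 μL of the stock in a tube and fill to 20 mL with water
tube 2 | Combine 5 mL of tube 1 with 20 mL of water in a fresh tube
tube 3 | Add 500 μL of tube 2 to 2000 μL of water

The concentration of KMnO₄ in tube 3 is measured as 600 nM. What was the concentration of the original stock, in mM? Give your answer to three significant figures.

Step 1: 200 μL brought to 20 mL → factor 20000/200 = 100
Step 2: 5 mL + 20 mL = 25 mL total → factor 25/5 = 5
Step 3: 500 μL + 2000 μL = 2500 μL total → factor 2500/500 = 5
Overall dilution factor = 100 × 5 × 5 = 2500
Stock = 600 nM × 2500 = 1.500 × 10^6 nM = 1.50 mM

1.50 mM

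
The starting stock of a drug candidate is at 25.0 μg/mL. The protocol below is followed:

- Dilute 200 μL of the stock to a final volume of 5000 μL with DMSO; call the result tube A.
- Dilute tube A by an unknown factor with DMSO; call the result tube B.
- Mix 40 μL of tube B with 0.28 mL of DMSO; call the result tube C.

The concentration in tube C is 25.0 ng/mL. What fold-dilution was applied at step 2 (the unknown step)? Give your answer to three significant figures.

5.00-fold

Step 1: 200 μL brought to 5000 μL → factor 5000/200 = 25
Step 2: unknown factor x
Step 3: 40 μL + 0.28 mL = 320 μL total → factor 320/40 = 8
Product of known-step factors = 200
Overall factor = 25.0 μg/mL / (25.0 ng/mL) = 1000
x = 1000 / 200 = 5.00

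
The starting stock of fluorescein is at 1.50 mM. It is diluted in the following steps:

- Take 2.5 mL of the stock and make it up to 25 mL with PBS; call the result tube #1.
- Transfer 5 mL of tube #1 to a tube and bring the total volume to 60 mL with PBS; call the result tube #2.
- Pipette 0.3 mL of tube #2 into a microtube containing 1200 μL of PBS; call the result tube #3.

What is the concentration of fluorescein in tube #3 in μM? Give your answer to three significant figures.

2.50 μM

Step 1: 2.5 mL brought to 25 mL → factor 25/2.5 = 10
Step 2: 5 mL brought to 60 mL → factor 60/5 = 12
Step 3: 0.3 mL + 1200 μL = 1.5 mL total → factor 1.5/0.3 = 5
Overall dilution factor = 10 × 12 × 5 = 600
Final = 1.50 mM / 600 = 0.002500 mM = 2.50 μM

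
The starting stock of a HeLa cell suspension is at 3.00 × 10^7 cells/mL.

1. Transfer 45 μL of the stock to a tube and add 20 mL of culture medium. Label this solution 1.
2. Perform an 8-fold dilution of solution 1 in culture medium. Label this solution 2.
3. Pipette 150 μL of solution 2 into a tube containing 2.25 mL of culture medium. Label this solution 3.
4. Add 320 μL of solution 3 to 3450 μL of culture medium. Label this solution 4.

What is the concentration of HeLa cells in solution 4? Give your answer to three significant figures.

Step 1: 45 μL + 20 mL = 20045 μL total → factor 20045/45 = 445.44
Step 2: 8-fold → factor 8
Step 3: 150 μL + 2.25 mL = 2400 μL total → factor 2400/150 = 16
Step 4: 320 μL + 3450 μL = 3770 μL total → factor 3770/320 = 11.781
Overall dilution factor = 445.44 × 8 × 16 × 11.781 = 6.7173 × 10^5
Final = 3.00 × 10^7 cells/mL / 6.7173 × 10^5 = 44.7 cells/mL

44.7 cells/mL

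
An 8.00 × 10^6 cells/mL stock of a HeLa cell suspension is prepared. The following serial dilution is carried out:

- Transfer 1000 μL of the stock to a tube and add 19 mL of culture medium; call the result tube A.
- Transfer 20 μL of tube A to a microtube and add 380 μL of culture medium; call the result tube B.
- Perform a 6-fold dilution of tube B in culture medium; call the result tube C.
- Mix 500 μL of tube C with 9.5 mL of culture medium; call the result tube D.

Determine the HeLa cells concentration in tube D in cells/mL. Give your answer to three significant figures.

Step 1: 1000 μL + 19 mL = 20000 μL total → factor 20000/1000 = 20
Step 2: 20 μL + 380 μL = 400 μL total → factor 400/20 = 20
Step 3: 6-fold → factor 6
Step 4: 500 μL + 9.5 mL = 10000 μL total → factor 10000/500 = 20
Overall dilution factor = 20 × 20 × 6 × 20 = 48000
Final = 8.00 × 10^6 cells/mL / 48000 = 167 cells/mL

167 cells/mL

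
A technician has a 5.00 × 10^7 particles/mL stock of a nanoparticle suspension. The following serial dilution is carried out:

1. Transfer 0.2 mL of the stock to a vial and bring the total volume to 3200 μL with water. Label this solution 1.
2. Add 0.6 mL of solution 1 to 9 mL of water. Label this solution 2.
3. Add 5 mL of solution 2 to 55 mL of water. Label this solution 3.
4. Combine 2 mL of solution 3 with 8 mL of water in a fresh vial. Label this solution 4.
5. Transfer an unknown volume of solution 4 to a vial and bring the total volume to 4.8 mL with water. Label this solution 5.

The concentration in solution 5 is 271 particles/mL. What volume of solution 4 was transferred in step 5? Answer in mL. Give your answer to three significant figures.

0.400 mL

Step 1: 0.2 mL brought to 3200 μL → factor 3.2/0.2 = 16
Step 2: 0.6 mL + 9 mL = 9.6 mL total → factor 9.6/0.6 = 16
Step 3: 5 mL + 55 mL = 60 mL total → factor 60/5 = 12
Step 4: 2 mL + 8 mL = 10 mL total → factor 10/2 = 5
Step 5: v brought to 4.8 mL → factor = 4.8 mL/v
Product of known-step factors = 15360
Overall factor = 5.00 × 10^7 particles/mL / (271 particles/mL) = 1.845 × 10^5
Step-5 factor = 1.845 × 10^5 / 15360 = 12.012
v = 4.8 mL / 12.012 = 0.400 mL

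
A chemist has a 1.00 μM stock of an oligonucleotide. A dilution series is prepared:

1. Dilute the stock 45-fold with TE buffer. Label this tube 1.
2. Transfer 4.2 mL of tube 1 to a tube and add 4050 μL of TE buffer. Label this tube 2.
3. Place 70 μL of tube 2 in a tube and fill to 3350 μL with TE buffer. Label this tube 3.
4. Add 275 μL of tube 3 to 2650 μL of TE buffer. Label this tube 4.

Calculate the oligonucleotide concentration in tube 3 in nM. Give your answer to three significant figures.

0.236 nM

Step 1: 45-fold → factor 45
Step 2: 4.2 mL + 4050 μL = 8.25 mL total → factor 8.25/4.2 = 1.9643
Step 3: 70 μL brought to 3350 μL → factor 3350/70 = 47.857
Dilution factor through tube 3 = 45 × 1.9643 × 47.857 = 4230.2
[tube 3] = 1.00 μM / 4230.2 = 0.0002364 μM = 0.236 nM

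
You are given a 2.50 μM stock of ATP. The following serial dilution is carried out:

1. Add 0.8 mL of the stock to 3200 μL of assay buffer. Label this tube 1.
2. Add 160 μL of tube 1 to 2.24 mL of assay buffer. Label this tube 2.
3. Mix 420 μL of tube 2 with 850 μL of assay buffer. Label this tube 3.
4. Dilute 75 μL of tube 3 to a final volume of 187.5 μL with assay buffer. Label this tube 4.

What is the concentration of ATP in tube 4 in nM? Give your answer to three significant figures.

Step 1: 0.8 mL + 3200 μL = 4 mL total → factor 4/0.8 = 5
Step 2: 160 μL + 2.24 mL = 2400 μL total → factor 2400/160 = 15
Step 3: 420 μL + 850 μL = 1270 μL total → factor 1270/420 = 3.0238
Step 4: 75 μL brought to 187.5 μL → factor 187.5/75 = 2.5
Overall dilution factor = 5 × 15 × 3.0238 × 2.5 = 566.96
Final = 2.50 μM / 566.96 = 0.004409 μM = 4.41 nM

4.41 nM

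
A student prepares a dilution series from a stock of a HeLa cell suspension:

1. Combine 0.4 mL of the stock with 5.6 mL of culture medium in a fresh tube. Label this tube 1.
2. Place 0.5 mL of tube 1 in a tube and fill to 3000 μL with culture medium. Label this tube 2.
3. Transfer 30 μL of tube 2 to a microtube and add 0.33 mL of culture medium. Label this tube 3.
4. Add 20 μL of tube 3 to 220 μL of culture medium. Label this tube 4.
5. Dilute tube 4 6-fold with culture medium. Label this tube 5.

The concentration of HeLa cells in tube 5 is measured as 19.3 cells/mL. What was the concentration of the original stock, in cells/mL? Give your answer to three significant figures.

1.50 × 10^6 cells/mL

Step 1: 0.4 mL + 5.6 mL = 6 mL total → factor 6/0.4 = 15
Step 2: 0.5 mL brought to 3000 μL → factor 3/0.5 = 6
Step 3: 30 μL + 0.33 mL = 360 μL total → factor 360/30 = 12
Step 4: 20 μL + 220 μL = 240 μL total → factor 240/20 = 12
Step 5: 6-fold → factor 6
Overall dilution factor = 15 × 6 × 12 × 12 × 6 = 77760
Stock = 19.3 cells/mL × 77760 = 1.50 × 10^6 cells/mL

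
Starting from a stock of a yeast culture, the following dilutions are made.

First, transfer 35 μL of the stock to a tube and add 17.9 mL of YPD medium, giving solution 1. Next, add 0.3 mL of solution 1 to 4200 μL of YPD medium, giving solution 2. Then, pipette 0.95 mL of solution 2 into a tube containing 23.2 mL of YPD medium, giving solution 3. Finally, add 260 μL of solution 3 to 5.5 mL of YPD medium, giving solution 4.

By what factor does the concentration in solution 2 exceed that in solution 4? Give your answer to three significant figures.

Step 1: 35 μL + 17.9 mL = 17935 μL total → factor 17935/35 = 512.43
Step 2: 0.3 mL + 4200 μL = 4.5 mL total → factor 4.5/0.3 = 15
Step 3: 0.95 mL + 23.2 mL = 24.15 mL total → factor 24.15/0.95 = 25.421
Step 4: 260 μL + 5.5 mL = 5760 μL total → factor 5760/260 = 22.154
Dilution factor to solution 2 = 7686.4; to solution 4 = 4.3288 × 10^6
[solution 2]/[solution 4] = (factor to solution 4)/(factor to solution 2) = 4.3288 × 10^6/7686.4 = 563

563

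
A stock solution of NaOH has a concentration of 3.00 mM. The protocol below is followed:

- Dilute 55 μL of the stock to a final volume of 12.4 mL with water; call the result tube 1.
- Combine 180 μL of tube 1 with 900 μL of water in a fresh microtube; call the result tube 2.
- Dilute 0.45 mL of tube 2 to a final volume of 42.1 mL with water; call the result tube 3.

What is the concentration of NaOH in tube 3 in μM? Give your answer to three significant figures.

Step 1: 55 μL brought to 12.4 mL → factor 12400/55 = 225.45
Step 2: 180 μL + 900 μL = 1080 μL total → factor 1080/180 = 6
Step 3: 0.45 mL brought to 42.1 mL → factor 42.1/0.45 = 93.556
Overall dilution factor = 225.45 × 6 × 93.556 = 1.2656 × 10^5
Final = 3.00 mM / 1.2656 × 10^5 = 2.371 × 10^-5 mM = 0.0237 μM

0.0237 μM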